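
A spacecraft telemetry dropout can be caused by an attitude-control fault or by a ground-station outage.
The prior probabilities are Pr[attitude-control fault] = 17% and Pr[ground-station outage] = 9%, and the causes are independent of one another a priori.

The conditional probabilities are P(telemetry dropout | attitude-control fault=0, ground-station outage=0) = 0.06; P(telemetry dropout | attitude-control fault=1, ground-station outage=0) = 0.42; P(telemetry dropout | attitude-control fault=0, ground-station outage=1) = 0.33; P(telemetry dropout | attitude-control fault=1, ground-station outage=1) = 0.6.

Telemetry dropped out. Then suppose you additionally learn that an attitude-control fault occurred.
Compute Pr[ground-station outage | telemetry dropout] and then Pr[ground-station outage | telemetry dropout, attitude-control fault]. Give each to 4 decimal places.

By total probability over the 4 (attitude-control fault, ground-station outage) configurations:
  P(telemetry dropout) = 0.06*0.83*0.91 + 0.33*0.83*0.09 + 0.42*0.17*0.91 + 0.6*0.17*0.09
        = 0.045318 + 0.024651 + 0.064974 + 0.009180 = 0.144123
The terms with ground-station outage present sum to 0.033831, so
  P(ground-station outage | telemetry dropout) = 0.033831 / 0.144123 ≈ 0.2347

Now also conditioning on attitude-control fault=true:
P(telemetry dropout | attitude-control fault) = 0.42×0.91 + 0.6×0.09 = 0.382200 + 0.054000 = 0.436200
The ground-station outage-present share is 0.6×0.09 = 0.054000.
P(ground-station outage | telemetry dropout, attitude-control fault) = 0.054000 / 0.436200 ≈ 0.1238
This is intercausal reasoning (explaining away): once attitude-control fault accounts for the telemetry dropout, ground-station outage becomes less likely.

Pr[ground-station outage | telemetry dropout] ≈ 0.2347; Pr[ground-station outage | telemetry dropout, attitude-control fault] ≈ 0.1238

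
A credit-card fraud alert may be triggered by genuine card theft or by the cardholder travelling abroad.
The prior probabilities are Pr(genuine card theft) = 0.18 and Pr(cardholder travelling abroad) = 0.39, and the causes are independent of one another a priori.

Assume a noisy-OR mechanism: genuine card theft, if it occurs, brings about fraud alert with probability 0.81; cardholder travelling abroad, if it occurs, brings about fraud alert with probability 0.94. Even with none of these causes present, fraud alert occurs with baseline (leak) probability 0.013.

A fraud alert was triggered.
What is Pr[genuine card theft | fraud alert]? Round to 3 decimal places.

Pr[genuine card theft | fraud alert] ≈ 0.340

Under noisy-OR, P(fraud alert | causes) = 1 − (1−0.013)·∏(1−qᵢ) over the active causes.
Numerator (weight on configurations with genuine card theft): 0.089209 + 0.069410 = 0.158619
Normalizer over all consistent configurations: 0.013×0.82×0.61 + 0.94078×0.82×0.39 + 0.81247×0.18×0.61 + 0.988748×0.18×0.39 = 0.465983
P(genuine card theft | fraud alert) = 0.158619/0.465983 ≈ 0.340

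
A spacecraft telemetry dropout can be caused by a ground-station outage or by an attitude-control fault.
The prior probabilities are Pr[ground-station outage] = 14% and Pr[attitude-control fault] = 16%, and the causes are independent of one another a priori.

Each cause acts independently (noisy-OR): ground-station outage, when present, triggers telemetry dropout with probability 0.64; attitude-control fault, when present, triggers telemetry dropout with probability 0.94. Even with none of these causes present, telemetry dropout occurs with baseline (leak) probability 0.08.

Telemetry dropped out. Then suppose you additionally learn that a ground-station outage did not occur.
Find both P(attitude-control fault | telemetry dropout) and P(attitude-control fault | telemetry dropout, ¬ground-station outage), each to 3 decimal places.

Under noisy-OR, P(telemetry dropout | causes) = 1 − (1−0.08)·∏(1−qᵢ) over the active causes.
P(telemetry dropout) = 0.08·0.86·0.84 + 0.9448·0.86·0.16 + 0.6688·0.14·0.84 + 0.980128·0.14·0.16 = 0.057792 + 0.130004 + 0.078651 + 0.021955 = 0.288402
The attitude-control fault-present share is 0.130004 + 0.021955 = 0.151959.
So P(attitude-control fault | telemetry dropout) = 0.151959/0.288402 ≈ 0.527.

With the extra evidence:
P(telemetry dropout | ¬ground-station outage) = 0.08×0.84 + 0.9448×0.16 = 0.067200 + 0.151168 = 0.218368
Restricting to configurations with attitude-control fault present: 0.9448×0.16 = 0.151168.
So P(attitude-control fault | telemetry dropout, ¬ground-station outage) = 0.151168/0.218368 ≈ 0.692.

P(attitude-control fault | telemetry dropout) ≈ 0.527; P(attitude-control fault | telemetry dropout, ¬ground-station outage) ≈ 0.692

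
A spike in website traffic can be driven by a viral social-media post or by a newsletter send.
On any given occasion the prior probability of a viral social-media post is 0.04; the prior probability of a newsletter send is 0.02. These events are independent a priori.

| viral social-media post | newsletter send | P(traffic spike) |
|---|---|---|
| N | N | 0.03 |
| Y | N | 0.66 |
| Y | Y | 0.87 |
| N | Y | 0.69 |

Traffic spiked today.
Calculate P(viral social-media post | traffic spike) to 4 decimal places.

P(viral social-media post | traffic spike) ≈ 0.3905

Numerator (weight on configurations with viral social-media post): 0.025872 + 0.000696 = 0.026568
Normalizer over all consistent configurations: 0.03·0.96·0.98 + 0.69·0.96·0.02 + 0.66·0.04·0.98 + 0.87·0.04·0.02 = 0.068040
P(viral social-media post | traffic spike) = 0.026568/0.068040 ≈ 0.3905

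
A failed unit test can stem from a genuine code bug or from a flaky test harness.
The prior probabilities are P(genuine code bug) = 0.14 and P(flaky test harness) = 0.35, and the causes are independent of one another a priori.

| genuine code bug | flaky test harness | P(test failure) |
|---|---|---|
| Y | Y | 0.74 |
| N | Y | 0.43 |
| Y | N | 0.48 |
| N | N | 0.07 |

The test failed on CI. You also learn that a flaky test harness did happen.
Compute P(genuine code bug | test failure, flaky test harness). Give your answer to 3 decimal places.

P(genuine code bug | test failure, flaky test harness) ≈ 0.219

P(test failure | flaky test harness) = 0.43·0.86 + 0.74·0.14 = 0.369800 + 0.103600 = 0.473400
The genuine code bug-present share is 0.74·0.14 = 0.103600.
P(genuine code bug | test failure, flaky test harness) = 0.103600 / 0.473400 ≈ 0.219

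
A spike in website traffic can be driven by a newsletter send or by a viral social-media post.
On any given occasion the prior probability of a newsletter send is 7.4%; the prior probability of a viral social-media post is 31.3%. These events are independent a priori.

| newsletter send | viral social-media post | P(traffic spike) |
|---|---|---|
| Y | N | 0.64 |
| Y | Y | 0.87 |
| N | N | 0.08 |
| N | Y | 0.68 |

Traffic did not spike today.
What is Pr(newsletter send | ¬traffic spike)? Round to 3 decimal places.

Pr(newsletter send | ¬traffic spike) ≈ 0.030

For the numerator, keep only newsletter send=true terms: 0.018302 + 0.003011 = 0.021313
The normalizing constant is 0.92·0.926·0.687 + 0.32·0.926·0.313 + 0.36·0.074·0.687 + 0.13·0.074·0.313 = 0.699330
Posterior = 0.021313 / 0.699330 ≈ 0.030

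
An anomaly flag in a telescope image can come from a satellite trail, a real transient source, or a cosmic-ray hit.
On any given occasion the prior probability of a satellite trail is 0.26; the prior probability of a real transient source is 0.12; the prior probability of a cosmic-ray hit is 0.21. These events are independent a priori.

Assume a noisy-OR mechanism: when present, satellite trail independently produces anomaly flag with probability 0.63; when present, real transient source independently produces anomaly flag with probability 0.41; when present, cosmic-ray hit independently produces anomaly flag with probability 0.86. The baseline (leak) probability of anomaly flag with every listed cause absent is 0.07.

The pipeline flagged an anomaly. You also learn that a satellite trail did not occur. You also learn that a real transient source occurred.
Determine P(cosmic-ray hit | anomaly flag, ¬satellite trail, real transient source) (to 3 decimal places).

P(cosmic-ray hit | anomaly flag, ¬satellite trail, real transient source) ≈ 0.352

Under noisy-OR, P(anomaly flag | causes) = 1 − (1−0.07)·∏(1−qᵢ) over the active causes.
Sum P(anomaly flag|·) weighted by the priors over both values of cosmic-ray hit:
  P(anomaly flag | ¬satellite trail, real transient source) = 0.4513×0.79 + 0.923182×0.21
        = 0.356527 + 0.193868 = 0.550395
The terms with cosmic-ray hit present sum to 0.193868, so
  P(cosmic-ray hit | anomaly flag, ¬satellite trail, real transient source) = 0.193868 / 0.550395 ≈ 0.352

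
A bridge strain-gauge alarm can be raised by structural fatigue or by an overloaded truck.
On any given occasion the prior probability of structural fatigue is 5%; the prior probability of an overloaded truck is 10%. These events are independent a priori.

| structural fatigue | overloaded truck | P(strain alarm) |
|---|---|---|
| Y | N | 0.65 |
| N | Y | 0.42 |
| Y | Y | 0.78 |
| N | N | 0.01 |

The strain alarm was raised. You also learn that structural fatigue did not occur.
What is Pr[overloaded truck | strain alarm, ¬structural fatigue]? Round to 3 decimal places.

P(strain alarm | ¬structural fatigue) = 0.01·0.9 + 0.42·0.1 = 0.009000 + 0.042000 = 0.051000
Restricting to configurations with overloaded truck present: 0.42·0.1 = 0.042000.
P(overloaded truck | strain alarm, ¬structural fatigue) = 0.042000 / 0.051000 ≈ 0.824

Pr[overloaded truck | strain alarm, ¬structural fatigue] ≈ 0.824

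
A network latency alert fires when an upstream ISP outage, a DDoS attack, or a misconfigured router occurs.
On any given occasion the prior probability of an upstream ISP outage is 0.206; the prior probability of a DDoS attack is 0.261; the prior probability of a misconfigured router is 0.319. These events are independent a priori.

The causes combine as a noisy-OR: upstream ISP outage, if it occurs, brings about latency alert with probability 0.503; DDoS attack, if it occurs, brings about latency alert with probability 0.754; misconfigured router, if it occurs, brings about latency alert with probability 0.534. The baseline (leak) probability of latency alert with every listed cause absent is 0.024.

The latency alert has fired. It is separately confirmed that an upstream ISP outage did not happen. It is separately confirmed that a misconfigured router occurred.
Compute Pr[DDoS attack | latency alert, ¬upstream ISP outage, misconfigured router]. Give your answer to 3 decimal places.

Under noisy-OR, P(latency alert | causes) = 1 − (1−0.024)·∏(1−qᵢ) over the active causes.
Weight on DDoS attack=true, given the evidence: 0.888115×0.261 = 0.231798
The normalizing constant is 0.545184×0.739 + 0.888115×0.261 = 0.634689
P(DDoS attack | latency alert, ¬upstream ISP outage, misconfigured router) = 0.231798/0.634689 ≈ 0.365

Pr[DDoS attack | latency alert, ¬upstream ISP outage, misconfigured router] ≈ 0.365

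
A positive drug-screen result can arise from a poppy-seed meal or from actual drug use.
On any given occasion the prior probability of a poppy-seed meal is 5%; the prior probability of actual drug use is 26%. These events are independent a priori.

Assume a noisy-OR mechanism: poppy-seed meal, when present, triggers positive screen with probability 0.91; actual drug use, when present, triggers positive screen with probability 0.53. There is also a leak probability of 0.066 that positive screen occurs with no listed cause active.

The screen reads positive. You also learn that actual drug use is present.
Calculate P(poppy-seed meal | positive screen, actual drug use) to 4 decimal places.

P(poppy-seed meal | positive screen, actual drug use) ≈ 0.0827

Under noisy-OR, P(positive screen | causes) = 1 − (1−0.066)·∏(1−qᵢ) over the active causes.
By total probability over both values of poppy-seed meal:
  P(positive screen | actual drug use) = 0.56102·0.95 + 0.960492·0.05
        = 0.532969 + 0.048025 = 0.580994
Configurations with poppy-seed meal contribute 0.048025, so
  P(poppy-seed meal | positive screen, actual drug use) = 0.048025 / 0.580994 ≈ 0.0827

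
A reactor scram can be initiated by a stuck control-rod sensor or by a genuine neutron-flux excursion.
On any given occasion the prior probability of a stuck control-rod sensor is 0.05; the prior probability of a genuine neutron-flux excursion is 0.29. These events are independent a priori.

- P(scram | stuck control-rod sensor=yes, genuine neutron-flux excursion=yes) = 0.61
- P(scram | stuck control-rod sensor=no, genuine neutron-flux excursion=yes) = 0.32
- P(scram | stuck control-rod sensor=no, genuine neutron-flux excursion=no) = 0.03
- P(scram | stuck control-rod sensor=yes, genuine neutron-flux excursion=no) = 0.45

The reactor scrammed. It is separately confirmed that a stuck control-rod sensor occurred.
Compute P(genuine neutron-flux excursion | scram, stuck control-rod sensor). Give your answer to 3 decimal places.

For the numerator, keep only genuine neutron-flux excursion=true terms: 0.61·0.29 = 0.176900
Denominator P(scram | stuck control-rod sensor): 0.45·0.71 + 0.61·0.29 = 0.496400
Posterior = 0.176900 / 0.496400 ≈ 0.356

P(genuine neutron-flux excursion | scram, stuck control-rod sensor) ≈ 0.356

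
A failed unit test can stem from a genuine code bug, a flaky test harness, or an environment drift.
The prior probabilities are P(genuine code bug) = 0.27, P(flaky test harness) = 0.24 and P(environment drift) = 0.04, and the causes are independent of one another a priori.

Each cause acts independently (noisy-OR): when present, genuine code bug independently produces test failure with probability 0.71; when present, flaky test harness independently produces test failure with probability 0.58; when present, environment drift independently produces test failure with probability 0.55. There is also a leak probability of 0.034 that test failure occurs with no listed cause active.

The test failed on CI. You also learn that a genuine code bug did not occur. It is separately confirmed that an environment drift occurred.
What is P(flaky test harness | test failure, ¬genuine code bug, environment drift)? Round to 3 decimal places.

P(flaky test harness | test failure, ¬genuine code bug, environment drift) ≈ 0.313

Under noisy-OR, P(test failure | causes) = 1 − (1−0.034)·∏(1−qᵢ) over the active causes.
By total probability over both values of flaky test harness:
  P(test failure | ¬genuine code bug, environment drift) = 0.5653×0.76 + 0.817426×0.24
        = 0.429628 + 0.196182 = 0.625810
Configurations with flaky test harness contribute 0.196182, so
  P(flaky test harness | test failure, ¬genuine code bug, environment drift) = 0.196182 / 0.625810 ≈ 0.313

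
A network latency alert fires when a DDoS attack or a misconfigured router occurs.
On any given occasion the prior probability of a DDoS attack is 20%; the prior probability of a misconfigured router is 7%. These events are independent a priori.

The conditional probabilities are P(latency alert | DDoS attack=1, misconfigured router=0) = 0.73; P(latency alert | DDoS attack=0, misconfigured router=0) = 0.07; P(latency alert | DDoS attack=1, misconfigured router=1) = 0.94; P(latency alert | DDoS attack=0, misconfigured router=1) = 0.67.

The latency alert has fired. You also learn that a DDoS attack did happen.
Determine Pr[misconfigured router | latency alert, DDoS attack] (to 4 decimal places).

Enumerate both values of misconfigured router and weight by the priors:
  P(latency alert | DDoS attack) = 0.73*0.93 + 0.94*0.07
        = 0.678900 + 0.065800 = 0.744700
Configurations with misconfigured router contribute 0.065800, so
  P(misconfigured router | latency alert, DDoS attack) = 0.065800 / 0.744700 ≈ 0.0884

Pr[misconfigured router | latency alert, DDoS attack] ≈ 0.0884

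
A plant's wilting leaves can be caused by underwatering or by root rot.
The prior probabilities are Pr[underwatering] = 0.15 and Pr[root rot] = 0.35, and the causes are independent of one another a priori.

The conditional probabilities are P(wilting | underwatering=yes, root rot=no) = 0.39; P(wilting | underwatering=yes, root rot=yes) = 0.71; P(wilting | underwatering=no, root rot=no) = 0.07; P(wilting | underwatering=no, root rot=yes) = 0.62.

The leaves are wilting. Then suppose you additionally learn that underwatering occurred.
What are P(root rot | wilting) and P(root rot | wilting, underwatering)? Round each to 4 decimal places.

P(root rot | wilting) ≈ 0.7430; P(root rot | wilting, underwatering) ≈ 0.4950

P(wilting) = 0.07×0.85×0.65 + 0.62×0.85×0.35 + 0.39×0.15×0.65 + 0.71×0.15×0.35 = 0.038675 + 0.184450 + 0.038025 + 0.037275 = 0.298425
Restricting to configurations with root rot present: 0.184450 + 0.037275 = 0.221725.
Hence the posterior is 0.221725/0.298425 ≈ 0.7430.

With the extra evidence:
Sum P(wilting|·) weighted by the priors over both values of root rot:
  P(wilting | underwatering) = 0.39×0.65 + 0.71×0.35
        = 0.253500 + 0.248500 = 0.502000
Configurations with root rot contribute 0.248500, so
  P(root rot | wilting, underwatering) = 0.248500 / 0.502000 ≈ 0.4950
The drop from 0.7430 to 0.4950 is the explaining-away (discounting) effect.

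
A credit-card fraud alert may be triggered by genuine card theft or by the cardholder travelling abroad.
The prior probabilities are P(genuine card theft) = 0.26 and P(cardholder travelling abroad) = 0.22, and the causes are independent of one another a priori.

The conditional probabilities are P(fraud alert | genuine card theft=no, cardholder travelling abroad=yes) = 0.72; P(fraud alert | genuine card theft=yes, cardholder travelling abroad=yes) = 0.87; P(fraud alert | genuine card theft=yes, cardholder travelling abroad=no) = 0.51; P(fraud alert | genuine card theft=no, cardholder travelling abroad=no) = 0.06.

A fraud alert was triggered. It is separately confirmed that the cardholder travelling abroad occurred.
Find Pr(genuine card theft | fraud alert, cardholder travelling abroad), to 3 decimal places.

Pr(genuine card theft | fraud alert, cardholder travelling abroad) ≈ 0.298

P(fraud alert | cardholder travelling abroad) = 0.72·0.74 + 0.87·0.26 = 0.532800 + 0.226200 = 0.759000
The genuine card theft-present share is 0.87·0.26 = 0.226200.
Hence the posterior is 0.226200/0.759000 ≈ 0.298.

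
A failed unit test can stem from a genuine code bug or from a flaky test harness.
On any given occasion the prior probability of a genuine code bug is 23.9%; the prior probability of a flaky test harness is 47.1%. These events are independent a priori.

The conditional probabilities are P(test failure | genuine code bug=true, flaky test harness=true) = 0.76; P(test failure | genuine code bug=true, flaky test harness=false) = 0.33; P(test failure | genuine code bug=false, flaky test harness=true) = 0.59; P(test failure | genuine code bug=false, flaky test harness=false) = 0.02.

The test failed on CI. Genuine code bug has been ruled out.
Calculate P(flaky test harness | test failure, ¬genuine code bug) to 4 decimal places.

By total probability over both values of flaky test harness:
  P(test failure | ¬genuine code bug) = 0.02*0.529 + 0.59*0.471
        = 0.010580 + 0.277890 = 0.288470
The terms with flaky test harness present sum to 0.277890, so
  P(flaky test harness | test failure, ¬genuine code bug) = 0.277890 / 0.288470 ≈ 0.9633

P(flaky test harness | test failure, ¬genuine code bug) ≈ 0.9633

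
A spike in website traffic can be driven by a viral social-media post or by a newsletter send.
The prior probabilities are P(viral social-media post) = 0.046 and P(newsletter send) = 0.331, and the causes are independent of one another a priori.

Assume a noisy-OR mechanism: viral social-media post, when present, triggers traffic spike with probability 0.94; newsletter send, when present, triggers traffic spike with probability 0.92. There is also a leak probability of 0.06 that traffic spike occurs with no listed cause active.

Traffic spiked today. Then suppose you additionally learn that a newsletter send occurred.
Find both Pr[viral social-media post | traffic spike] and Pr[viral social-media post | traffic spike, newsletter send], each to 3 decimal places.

Under noisy-OR, P(traffic spike | causes) = 1 − (1−0.06)·∏(1−qᵢ) over the active causes.
Sum P(traffic spike|·) weighted by the priors over the 4 (viral social-media post, newsletter send) configurations:
  P(traffic spike) = 0.06·0.954·0.669 + 0.9248·0.954·0.331 + 0.9436·0.046·0.669 + 0.995488·0.046·0.331
        = 0.038294 + 0.292028 + 0.029038 + 0.015157 = 0.374517
The terms with viral social-media post present sum to 0.044195, so
  P(viral social-media post | traffic spike) = 0.044195 / 0.374517 ≈ 0.118

With the extra evidence:
By total probability over both values of viral social-media post:
  P(traffic spike | newsletter send) = 0.9248×0.954 + 0.995488×0.046
        = 0.882259 + 0.045792 = 0.928051
Configurations with viral social-media post contribute 0.045792, so
  P(viral social-media post | traffic spike, newsletter send) = 0.045792 / 0.928051 ≈ 0.049
— newsletter send explains away the evidence for viral social-media post.

Pr[viral social-media post | traffic spike] ≈ 0.118; Pr[viral social-media post | traffic spike, newsletter send] ≈ 0.049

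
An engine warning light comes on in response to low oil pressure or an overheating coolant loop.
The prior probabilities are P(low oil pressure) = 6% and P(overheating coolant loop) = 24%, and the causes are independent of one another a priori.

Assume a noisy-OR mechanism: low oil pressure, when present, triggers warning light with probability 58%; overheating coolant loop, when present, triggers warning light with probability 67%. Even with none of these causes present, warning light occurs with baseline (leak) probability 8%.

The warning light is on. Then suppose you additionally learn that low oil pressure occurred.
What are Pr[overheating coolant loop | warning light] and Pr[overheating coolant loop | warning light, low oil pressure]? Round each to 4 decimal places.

Under noisy-OR, P(warning light | causes) = 1 − (1−0.08)·∏(1−qᵢ) over the active causes.
P(warning light) = 0.08·0.94·0.76 + 0.6964·0.94·0.24 + 0.6136·0.06·0.76 + 0.872488·0.06·0.24 = 0.057152 + 0.157108 + 0.027980 + 0.012564 = 0.254804
The overheating coolant loop-present share is 0.157108 + 0.012564 = 0.169672.
P(overheating coolant loop | warning light) = 0.169672 / 0.254804 ≈ 0.6659

With the extra evidence:
P(warning light | low oil pressure) = 0.6136·0.76 + 0.872488·0.24 = 0.466336 + 0.209397 = 0.675733
Restricting to configurations with overheating coolant loop present: 0.872488·0.24 = 0.209397.
So P(overheating coolant loop | warning light, low oil pressure) = 0.209397/0.675733 ≈ 0.3099.
Conditioning on low oil pressure lowers the posterior on overheating coolant loop: the classic explaining-away effect in a common-effect structure.

Pr[overheating coolant loop | warning light] ≈ 0.6659; Pr[overheating coolant loop | warning light, low oil pressure] ≈ 0.3099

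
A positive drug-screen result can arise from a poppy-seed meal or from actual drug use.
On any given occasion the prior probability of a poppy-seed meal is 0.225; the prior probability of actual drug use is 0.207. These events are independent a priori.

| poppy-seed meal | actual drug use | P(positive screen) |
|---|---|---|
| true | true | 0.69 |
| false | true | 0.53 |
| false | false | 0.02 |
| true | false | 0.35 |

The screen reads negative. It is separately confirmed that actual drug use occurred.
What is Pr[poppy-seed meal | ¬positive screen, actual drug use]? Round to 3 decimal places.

Enumerate both values of poppy-seed meal and weight by the priors:
  P(¬positive screen | actual drug use) = 0.47·0.775 + 0.31·0.225
        = 0.364250 + 0.069750 = 0.434000
Keeping only the poppy-seed meal-present terms gives 0.069750, so
  P(poppy-seed meal | ¬positive screen, actual drug use) = 0.069750 / 0.434000 ≈ 0.161

Pr[poppy-seed meal | ¬positive screen, actual drug use] ≈ 0.161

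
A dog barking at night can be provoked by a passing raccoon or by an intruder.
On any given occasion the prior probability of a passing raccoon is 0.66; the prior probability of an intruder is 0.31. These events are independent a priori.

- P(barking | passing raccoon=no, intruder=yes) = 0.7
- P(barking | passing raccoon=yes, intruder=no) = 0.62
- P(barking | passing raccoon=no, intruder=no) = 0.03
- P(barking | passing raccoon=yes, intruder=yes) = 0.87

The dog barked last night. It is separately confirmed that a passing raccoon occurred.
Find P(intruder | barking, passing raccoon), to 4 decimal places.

P(intruder | barking, passing raccoon) ≈ 0.3867

Enumerate both values of intruder and weight by the priors:
  P(barking | passing raccoon) = 0.62*0.69 + 0.87*0.31
        = 0.427800 + 0.269700 = 0.697500
The terms with intruder present sum to 0.269700, so
  P(intruder | barking, passing raccoon) = 0.269700 / 0.697500 ≈ 0.3867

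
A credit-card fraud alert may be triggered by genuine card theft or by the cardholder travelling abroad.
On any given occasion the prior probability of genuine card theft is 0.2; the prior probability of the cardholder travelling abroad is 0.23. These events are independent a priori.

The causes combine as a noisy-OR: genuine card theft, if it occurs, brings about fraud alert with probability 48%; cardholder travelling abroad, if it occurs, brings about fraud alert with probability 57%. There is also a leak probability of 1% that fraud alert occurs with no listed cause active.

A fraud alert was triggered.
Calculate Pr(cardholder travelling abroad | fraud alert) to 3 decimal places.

Under noisy-OR, P(fraud alert | causes) = 1 − (1−0.01)·∏(1−qᵢ) over the active causes.
Numerator (weight on configurations with cardholder travelling abroad): 0.105671 + 0.035817 = 0.141488
The normalizing constant is 0.01·0.8·0.77 + 0.5743·0.8·0.23 + 0.4852·0.2·0.77 + 0.778636·0.2·0.23 = 0.222369
Posterior = 0.141488 / 0.222369 ≈ 0.636

Pr(cardholder travelling abroad | fraud alert) ≈ 0.636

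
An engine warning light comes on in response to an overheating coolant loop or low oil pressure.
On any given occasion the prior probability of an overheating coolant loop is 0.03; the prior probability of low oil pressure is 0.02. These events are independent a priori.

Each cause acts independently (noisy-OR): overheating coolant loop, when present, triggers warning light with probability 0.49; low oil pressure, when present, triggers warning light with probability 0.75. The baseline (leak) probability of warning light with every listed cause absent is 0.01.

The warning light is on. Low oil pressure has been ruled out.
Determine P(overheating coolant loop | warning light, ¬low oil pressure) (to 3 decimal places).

Under noisy-OR, P(warning light | causes) = 1 − (1−0.01)·∏(1−qᵢ) over the active causes.
P(warning light | ¬low oil pressure) = 0.01·0.97 + 0.4951·0.03 = 0.009700 + 0.014853 = 0.024553
Restricting to configurations with overheating coolant loop present: 0.4951·0.03 = 0.014853.
So P(overheating coolant loop | warning light, ¬low oil pressure) = 0.014853/0.024553 ≈ 0.605.

P(overheating coolant loop | warning light, ¬low oil pressure) ≈ 0.605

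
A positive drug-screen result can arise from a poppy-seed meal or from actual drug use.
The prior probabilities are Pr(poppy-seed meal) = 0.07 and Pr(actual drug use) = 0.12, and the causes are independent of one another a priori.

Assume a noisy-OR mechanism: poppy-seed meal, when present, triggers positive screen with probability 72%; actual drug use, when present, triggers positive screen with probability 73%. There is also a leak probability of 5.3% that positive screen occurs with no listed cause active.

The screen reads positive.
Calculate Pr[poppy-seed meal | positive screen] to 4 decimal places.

Pr[poppy-seed meal | positive screen] ≈ 0.2956

Under noisy-OR, P(positive screen | causes) = 1 − (1−0.053)·∏(1−qᵢ) over the active causes.
Sum P(positive screen|·) weighted by the priors over the 4 (poppy-seed meal, actual drug use) configurations:
  P(positive screen) = 0.053*0.93*0.88 + 0.74431*0.93*0.12 + 0.73484*0.07*0.88 + 0.928407*0.07*0.12
        = 0.043375 + 0.083065 + 0.045266 + 0.007799 = 0.179505
Configurations with poppy-seed meal contribute 0.053065, so
  P(poppy-seed meal | positive screen) = 0.053065 / 0.179505 ≈ 0.2956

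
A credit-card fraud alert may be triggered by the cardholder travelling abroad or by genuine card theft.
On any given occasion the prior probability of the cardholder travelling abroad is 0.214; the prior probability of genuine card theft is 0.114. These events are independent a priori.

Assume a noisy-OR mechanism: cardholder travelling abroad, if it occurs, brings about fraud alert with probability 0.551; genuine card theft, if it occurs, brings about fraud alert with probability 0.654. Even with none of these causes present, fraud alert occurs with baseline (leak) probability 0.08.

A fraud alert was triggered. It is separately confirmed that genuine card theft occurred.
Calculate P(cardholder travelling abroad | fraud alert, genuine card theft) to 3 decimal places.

P(cardholder travelling abroad | fraud alert, genuine card theft) ≈ 0.255

Under noisy-OR, P(fraud alert | causes) = 1 − (1−0.08)·∏(1−qᵢ) over the active causes.
P(fraud alert | genuine card theft) = 0.68168*0.786 + 0.857074*0.214 = 0.535800 + 0.183414 = 0.719214
Of this, 0.183414 comes from 0.857074*0.214 (the cardholder travelling abroad=true cases).
P(cardholder travelling abroad | fraud alert, genuine card theft) = 0.183414 / 0.719214 ≈ 0.255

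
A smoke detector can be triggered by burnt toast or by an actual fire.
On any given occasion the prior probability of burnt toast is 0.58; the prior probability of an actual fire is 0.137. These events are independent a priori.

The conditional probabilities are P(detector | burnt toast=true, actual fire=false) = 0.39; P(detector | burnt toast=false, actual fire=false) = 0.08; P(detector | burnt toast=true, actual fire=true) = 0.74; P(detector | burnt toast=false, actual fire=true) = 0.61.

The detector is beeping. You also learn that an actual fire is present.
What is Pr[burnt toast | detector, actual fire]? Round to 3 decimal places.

By total probability over both values of burnt toast:
  P(detector | actual fire) = 0.61*0.42 + 0.74*0.58
        = 0.256200 + 0.429200 = 0.685400
The terms with burnt toast present sum to 0.429200, so
  P(burnt toast | detector, actual fire) = 0.429200 / 0.685400 ≈ 0.626

Pr[burnt toast | detector, actual fire] ≈ 0.626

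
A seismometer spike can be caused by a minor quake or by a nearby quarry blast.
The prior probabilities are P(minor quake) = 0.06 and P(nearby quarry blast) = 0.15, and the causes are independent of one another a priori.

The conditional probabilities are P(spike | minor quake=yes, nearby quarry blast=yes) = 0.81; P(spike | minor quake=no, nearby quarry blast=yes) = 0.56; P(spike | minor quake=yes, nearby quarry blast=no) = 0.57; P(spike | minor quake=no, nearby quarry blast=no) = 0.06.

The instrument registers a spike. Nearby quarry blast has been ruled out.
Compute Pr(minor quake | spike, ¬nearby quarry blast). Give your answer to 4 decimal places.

For the numerator, keep only minor quake=true terms: 0.57*0.06 = 0.034200
Normalizer over all consistent configurations: 0.06*0.94 + 0.57*0.06 = 0.090600
Posterior = 0.034200 / 0.090600 ≈ 0.3775

Pr(minor quake | spike, ¬nearby quarry blast) ≈ 0.3775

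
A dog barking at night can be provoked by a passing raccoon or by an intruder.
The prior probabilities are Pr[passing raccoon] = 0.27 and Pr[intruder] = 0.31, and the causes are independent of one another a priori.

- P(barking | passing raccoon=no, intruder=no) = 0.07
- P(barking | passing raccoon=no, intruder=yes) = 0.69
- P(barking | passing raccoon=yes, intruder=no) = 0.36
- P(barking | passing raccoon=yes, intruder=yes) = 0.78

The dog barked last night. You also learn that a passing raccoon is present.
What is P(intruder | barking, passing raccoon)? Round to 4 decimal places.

P(intruder | barking, passing raccoon) ≈ 0.4933

Numerator (weight on configurations with intruder): 0.78*0.31 = 0.241800
Denominator P(barking | passing raccoon): 0.36*0.69 + 0.78*0.31 = 0.490200
P(intruder | barking, passing raccoon) = 0.241800/0.490200 ≈ 0.4933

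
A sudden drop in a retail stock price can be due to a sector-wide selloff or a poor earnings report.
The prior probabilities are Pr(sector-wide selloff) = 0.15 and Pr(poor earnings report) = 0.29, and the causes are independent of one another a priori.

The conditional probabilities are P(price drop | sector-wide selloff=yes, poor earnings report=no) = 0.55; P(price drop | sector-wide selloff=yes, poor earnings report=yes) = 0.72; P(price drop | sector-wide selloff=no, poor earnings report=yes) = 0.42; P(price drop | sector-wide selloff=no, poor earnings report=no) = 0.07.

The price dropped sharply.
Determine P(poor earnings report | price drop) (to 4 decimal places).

Weight on poor earnings report=true, given the evidence: 0.103530 + 0.031320 = 0.134850
Denominator P(price drop): 0.07*0.85*0.71 + 0.42*0.85*0.29 + 0.55*0.15*0.71 + 0.72*0.15*0.29 = 0.235670
P(poor earnings report | price drop) = 0.134850/0.235670 ≈ 0.5722

P(poor earnings report | price drop) ≈ 0.5722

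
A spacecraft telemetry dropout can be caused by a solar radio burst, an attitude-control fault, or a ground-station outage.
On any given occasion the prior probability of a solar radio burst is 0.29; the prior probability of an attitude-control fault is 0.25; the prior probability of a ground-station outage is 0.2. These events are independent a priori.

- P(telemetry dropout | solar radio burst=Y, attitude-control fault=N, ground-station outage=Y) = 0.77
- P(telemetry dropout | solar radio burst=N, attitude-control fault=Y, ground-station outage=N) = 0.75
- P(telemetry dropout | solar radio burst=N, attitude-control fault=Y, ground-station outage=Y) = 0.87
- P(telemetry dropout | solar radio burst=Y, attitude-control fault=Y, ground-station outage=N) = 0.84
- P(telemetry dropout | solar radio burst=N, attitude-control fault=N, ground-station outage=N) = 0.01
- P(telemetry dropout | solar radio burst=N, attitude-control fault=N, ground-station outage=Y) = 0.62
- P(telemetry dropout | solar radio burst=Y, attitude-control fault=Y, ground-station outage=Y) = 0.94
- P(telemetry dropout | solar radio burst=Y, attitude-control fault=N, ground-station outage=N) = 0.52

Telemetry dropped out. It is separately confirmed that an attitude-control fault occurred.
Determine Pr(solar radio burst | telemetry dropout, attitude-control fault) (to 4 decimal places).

For the numerator, keep only solar radio burst=true terms: 0.194880 + 0.054520 = 0.249400
The normalizing constant is 0.75·0.71·0.8 + 0.87·0.71·0.2 + 0.84·0.29·0.8 + 0.94·0.29·0.2 = 0.798940
P(solar radio burst | telemetry dropout, attitude-control fault) = 0.249400/0.798940 ≈ 0.3122

Pr(solar radio burst | telemetry dropout, attitude-control fault) ≈ 0.3122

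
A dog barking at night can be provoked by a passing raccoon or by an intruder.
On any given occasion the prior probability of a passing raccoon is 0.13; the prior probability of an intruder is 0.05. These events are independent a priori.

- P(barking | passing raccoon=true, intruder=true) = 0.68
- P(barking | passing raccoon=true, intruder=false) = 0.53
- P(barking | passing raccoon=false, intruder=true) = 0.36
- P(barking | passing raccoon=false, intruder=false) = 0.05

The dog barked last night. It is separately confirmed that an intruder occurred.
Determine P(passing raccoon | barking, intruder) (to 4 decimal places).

P(passing raccoon | barking, intruder) ≈ 0.2201

P(barking | intruder) = 0.36*0.87 + 0.68*0.13 = 0.313200 + 0.088400 = 0.401600
Restricting to configurations with passing raccoon present: 0.68*0.13 = 0.088400.
Hence the posterior is 0.088400/0.401600 ≈ 0.2201.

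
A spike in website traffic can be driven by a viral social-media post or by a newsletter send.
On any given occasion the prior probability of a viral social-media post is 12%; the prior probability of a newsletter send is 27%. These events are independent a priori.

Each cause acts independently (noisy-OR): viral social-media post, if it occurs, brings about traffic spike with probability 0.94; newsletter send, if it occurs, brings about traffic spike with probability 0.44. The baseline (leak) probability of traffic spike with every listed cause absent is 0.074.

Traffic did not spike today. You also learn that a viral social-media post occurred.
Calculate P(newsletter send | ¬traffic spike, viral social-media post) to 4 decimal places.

P(newsletter send | ¬traffic spike, viral social-media post) ≈ 0.1716

Under noisy-OR, P(traffic spike | causes) = 1 − (1−0.074)·∏(1−qᵢ) over the active causes.
P(¬traffic spike | viral social-media post) = 0.05556×0.73 + 0.031114×0.27 = 0.040559 + 0.008401 = 0.048960
Of this, 0.008401 comes from 0.031114×0.27 (the newsletter send=true cases).
P(newsletter send | ¬traffic spike, viral social-media post) = 0.008401 / 0.048960 ≈ 0.1716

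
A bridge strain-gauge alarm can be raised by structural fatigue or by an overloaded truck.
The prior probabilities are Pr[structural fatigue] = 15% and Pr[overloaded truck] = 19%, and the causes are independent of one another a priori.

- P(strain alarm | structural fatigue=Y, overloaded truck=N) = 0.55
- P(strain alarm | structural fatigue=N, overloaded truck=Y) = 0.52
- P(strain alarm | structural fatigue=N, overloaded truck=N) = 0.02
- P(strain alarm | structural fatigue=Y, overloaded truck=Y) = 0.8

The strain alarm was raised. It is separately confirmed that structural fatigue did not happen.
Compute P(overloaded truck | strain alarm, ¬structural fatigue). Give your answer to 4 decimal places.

P(overloaded truck | strain alarm, ¬structural fatigue) ≈ 0.8591

P(strain alarm | ¬structural fatigue) = 0.02*0.81 + 0.52*0.19 = 0.016200 + 0.098800 = 0.115000
The overloaded truck-present share is 0.52*0.19 = 0.098800.
So P(overloaded truck | strain alarm, ¬structural fatigue) = 0.098800/0.115000 ≈ 0.8591.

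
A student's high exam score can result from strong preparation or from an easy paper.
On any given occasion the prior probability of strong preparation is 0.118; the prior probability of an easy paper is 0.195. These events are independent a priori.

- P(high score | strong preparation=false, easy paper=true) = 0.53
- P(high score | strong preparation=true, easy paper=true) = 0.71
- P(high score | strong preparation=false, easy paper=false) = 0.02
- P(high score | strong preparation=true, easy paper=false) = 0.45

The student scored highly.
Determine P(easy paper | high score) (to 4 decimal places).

For the numerator, keep only easy paper=true terms: 0.091155 + 0.016337 = 0.107492
Denominator P(high score): 0.02×0.882×0.805 + 0.53×0.882×0.195 + 0.45×0.118×0.805 + 0.71×0.118×0.195 = 0.164438
Posterior = 0.107492 / 0.164438 ≈ 0.6537

P(easy paper | high score) ≈ 0.6537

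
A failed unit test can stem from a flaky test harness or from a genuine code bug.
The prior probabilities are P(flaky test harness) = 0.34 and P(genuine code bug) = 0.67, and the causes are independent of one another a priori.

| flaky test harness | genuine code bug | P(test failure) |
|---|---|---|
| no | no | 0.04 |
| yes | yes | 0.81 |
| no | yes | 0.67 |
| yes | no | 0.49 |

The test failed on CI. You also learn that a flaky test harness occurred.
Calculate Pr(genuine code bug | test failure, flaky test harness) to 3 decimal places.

Weight on genuine code bug=true, given the evidence: 0.81·0.67 = 0.542700
Denominator P(test failure | flaky test harness): 0.49·0.33 + 0.81·0.67 = 0.704400
Posterior = 0.542700 / 0.704400 ≈ 0.770

Pr(genuine code bug | test failure, flaky test harness) ≈ 0.770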